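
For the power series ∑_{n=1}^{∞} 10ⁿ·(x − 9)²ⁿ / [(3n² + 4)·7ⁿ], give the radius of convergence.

By the ratio test, |a_{n+1}/a_n| = [(3n² + 4)/(3(n+1)² + 4)] · 10/7 → 10/7.
Writing y = (x − 9)², the series in y has radius 7/10, so |x − 9| < √(7/10) and R = √70/10.

R = √70/10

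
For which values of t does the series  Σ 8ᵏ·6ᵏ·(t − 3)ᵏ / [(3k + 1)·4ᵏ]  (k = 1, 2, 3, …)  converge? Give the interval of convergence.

Apply the ratio test: |a_{k+1}| / |a_k| = [(3k + 1)/(3(k+1) + 1)] · 8·6/4, which tends to 12 as k → ∞.
Convergence for |t − 3| · 12 < 1, i.e. |t − 3| < 1/12. So R = 1/12.
Endpoint t = 37/12: comparison with the harmonic series Σ 1/k shows the series diverges.
Endpoint t = 35/12: convergence follows from the alternating series test (terms decrease monotonically to 0).

[35/12, 37/12)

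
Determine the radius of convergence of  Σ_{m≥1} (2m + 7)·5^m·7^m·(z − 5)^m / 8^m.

Apply the ratio test: |a_{m+1}| / |a_m| = [(2(m+1) + 7)/(2m + 7)] · 5·7/8, which tends to 35/8 as m → ∞.
Hence the series converges for |z − 5| < 1/(35/8) = 8/35, so the radius of convergence is 8/35.

R = 8/35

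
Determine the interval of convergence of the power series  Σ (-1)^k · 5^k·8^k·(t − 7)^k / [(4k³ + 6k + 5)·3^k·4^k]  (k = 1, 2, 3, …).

The ratio of consecutive coefficients is [(4k³ + 6k + 5)/(4(k+1)³ + 6(k+1) + 5)] · 5·8/(3·4) → 10/3.
Thus R = 1/(10/3) = 3/10.
Endpoint t = 73/10: the terms are on the order of 1/k³, so the series converges absolutely by comparison with the p-series (p = 3 > 1).
When t = 67/10, the series is dominated by a constant times Σ 1/k³, which converges (p = 3 > 1).

[67/10, 73/10]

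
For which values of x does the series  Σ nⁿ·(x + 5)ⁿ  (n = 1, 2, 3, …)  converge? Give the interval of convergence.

{-5}

By the Cauchy root test, |a_n|^(1/n) = n → ∞.
Since the n-th root of |a_n| is unbounded, the series converges only at x = -5; R = 0.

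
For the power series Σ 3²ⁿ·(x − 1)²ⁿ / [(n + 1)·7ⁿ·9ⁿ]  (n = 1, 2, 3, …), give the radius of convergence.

Apply the ratio test: |a_{n+1}| / |a_n| = [(n + 1)/((n+1) + 1)] · 9/(7·9), which tends to 1/7 as n → ∞.
Writing y = (x − 1)², the series in y has radius 7, so |x − 1| < √(7) and R = √7.

R = √7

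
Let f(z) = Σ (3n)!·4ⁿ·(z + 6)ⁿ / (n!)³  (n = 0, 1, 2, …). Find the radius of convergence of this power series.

R = 1/108

Ratio test: |a_{n+1}/a_n| = (3n+1)·(3n+2)·(3n+3)/(n+1)³ · 4 → 108 as n → ∞.
The series converges when 108 · |z + 6| < 1, giving R = 1/108.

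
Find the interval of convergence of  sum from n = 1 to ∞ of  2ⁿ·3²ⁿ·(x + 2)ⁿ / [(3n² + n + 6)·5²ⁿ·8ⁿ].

[-118/9, 82/9]

The ratio of consecutive coefficients is [(3n² + n + 6)/(3(n+1)² + (n+1) + 6)] · 2·9/(25·8) → 9/100.
The series converges when 9/100 · |x + 2| < 1, giving R = 100/9.
When x = 82/9, the series is dominated by a constant times Σ 1/n², which converges (p = 2 > 1).
Endpoint x = -118/9: absolute convergence follows by limit comparison with Σ 1/n².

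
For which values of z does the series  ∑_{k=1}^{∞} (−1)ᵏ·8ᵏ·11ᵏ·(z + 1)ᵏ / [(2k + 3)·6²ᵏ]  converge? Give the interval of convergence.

(-31/22, -13/22]

Apply the ratio test: |a_{k+1}| / |a_k| = [(2k + 3)/(2(k+1) + 3)] · 8·11/36, which tends to 22/9 as k → ∞.
Hence the series converges for |z + 1| < 1/(22/9) = 9/22, so the radius of convergence is 9/22.
Endpoint z = -13/22: the terms alternate in sign and decrease monotonically to 0 in absolute value (size ~ c/k), so the alternating series test gives convergence.
Check z = -31/22: comparison with the harmonic series Σ 1/k shows the series diverges.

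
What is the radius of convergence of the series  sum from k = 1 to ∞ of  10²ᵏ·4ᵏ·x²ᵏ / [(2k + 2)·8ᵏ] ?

R = √2/10

Ratio test: |a_{k+1}/a_k| = [(2k + 2)/(2(k+1) + 2)] · 100·4/8 → 50 as k → ∞.
Successive powers of x differ by 2, so the series converges when |x|² · 50 < 1, i.e. |x| < √(1/50). So R = √2/10.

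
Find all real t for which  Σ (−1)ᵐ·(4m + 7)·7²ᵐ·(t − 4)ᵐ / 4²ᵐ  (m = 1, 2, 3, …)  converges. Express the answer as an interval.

(180/49, 212/49)

The ratio of consecutive coefficients is [(4(m+1) + 7)/(4m + 7)] · 49/16 → 49/16.
Hence the series converges for |t − 4| < 1/(49/16) = 16/49, so the radius of convergence is 16/49.
Endpoint t = 212/49: the terms do not tend to 0, so the series diverges.
Check t = 180/49: the terms have absolute value of order m, which does not tend to 0, so the series diverges by the divergence test.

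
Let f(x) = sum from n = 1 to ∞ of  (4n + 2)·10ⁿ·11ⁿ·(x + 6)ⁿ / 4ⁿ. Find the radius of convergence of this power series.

The ratio of consecutive coefficients is [(4(n+1) + 2)/(4n + 2)] · 10·11/4 → 55/2.
Convergence for |x + 6| · 55/2 < 1, i.e. |x + 6| < 2/55. So R = 2/55.

R = 2/55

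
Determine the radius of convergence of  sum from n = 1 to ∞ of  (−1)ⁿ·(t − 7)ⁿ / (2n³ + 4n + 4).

The ratio of consecutive coefficients is (2n³ + 4n + 4)/(2(n+1)³ + 4(n+1) + 4) → 1.
Convergence for |t − 7| < 1, so R = 1.

R = 1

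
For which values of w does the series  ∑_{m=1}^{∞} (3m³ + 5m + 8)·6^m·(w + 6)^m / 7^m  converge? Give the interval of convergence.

(-43/6, -29/6)

Apply the ratio test: |a_{m+1}| / |a_m| = [(3(m+1)³ + 5(m+1) + 8)/(3m³ + 5m + 8)] · 6/7, which tends to 6/7 as m → ∞.
The series converges when 6/7 · |w + 6| < 1, giving R = 7/6.
Endpoint w = -29/6: the terms have absolute value of order m³, which does not tend to 0, so the series diverges by the divergence test.
Endpoint w = -43/6: the terms have absolute value of order m³, which does not tend to 0, so the series diverges by the divergence test.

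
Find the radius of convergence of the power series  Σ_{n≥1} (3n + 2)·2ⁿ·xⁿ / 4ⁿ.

By the ratio test, |a_{n+1}/a_n| = [(3(n+1) + 2)/(3n + 2)] · 2/4 → 1/2.
Convergence for |x| · 1/2 < 1, i.e. |x| < 2. So R = 2.

R = 2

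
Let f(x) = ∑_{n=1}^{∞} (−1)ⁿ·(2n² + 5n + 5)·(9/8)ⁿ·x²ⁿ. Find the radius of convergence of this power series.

The ratio of consecutive coefficients is [(2(n+1)² + 5(n+1) + 5)/(2n² + 5n + 5)] · 9/8 → 9/8.
Since the exponent of x increases by 2 each term, convergence requires |x|² < 8/9, hence R = 2√2/3.

R = 2√2/3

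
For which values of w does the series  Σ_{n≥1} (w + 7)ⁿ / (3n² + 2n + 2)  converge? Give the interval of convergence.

Apply the ratio test: |a_{n+1}| / |a_n| = (3n² + 2n + 2)/(3(n+1)² + 2(n+1) + 2), which tends to 1 as n → ∞.
So the series converges when |w + 7| < 1 and diverges when |w + 7| > 1; R = 1.
At w = -6: absolute convergence follows by limit comparison with Σ 1/n².
When w = -8, the terms are on the order of 1/n², so the series converges absolutely by comparison with the p-series (p = 2 > 1).

[-8, -6]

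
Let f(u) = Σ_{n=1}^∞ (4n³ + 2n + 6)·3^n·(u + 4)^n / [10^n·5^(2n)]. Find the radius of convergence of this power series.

R = 250/3

Ratio test: |a_{n+1}/a_n| = [(4(n+1)³ + 2(n+1) + 6)/(4n³ + 2n + 6)] · 3/(10·25) → 3/250 as n → ∞.
Convergence for |u + 4| · 3/250 < 1, i.e. |u + 4| < 250/3. So R = 250/3.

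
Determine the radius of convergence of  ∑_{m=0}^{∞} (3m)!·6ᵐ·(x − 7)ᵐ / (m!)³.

By the ratio test, |a_{m+1}/a_m| = (3m+1)·(3m+2)·(3m+3)/(m+1)³ · 6 → 162.
The series converges when 162 · |x − 7| < 1, giving R = 1/162.

R = 1/162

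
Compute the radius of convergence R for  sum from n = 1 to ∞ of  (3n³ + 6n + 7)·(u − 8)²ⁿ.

Ratio test: |a_{n+1}/a_n| = (3(n+1)³ + 6(n+1) + 7)/(3n³ + 6n + 7) → 1 as n → ∞.
Successive powers of (u − 8) differ by 2, so the series converges when |u − 8|² · 1 < 1, i.e. |u − 8| < √(1) = 1. So R = 1.

R = 1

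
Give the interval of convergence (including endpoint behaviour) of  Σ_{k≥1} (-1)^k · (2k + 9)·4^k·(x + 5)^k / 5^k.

By the ratio test, |a_{k+1}/a_k| = [(2(k+1) + 9)/(2k + 9)] · 4/5 → 4/5.
Convergence for |x + 5| · 4/5 < 1, i.e. |x + 5| < 5/4. So R = 5/4.
Check x = -15/4: the k-th term does not approach 0; divergence by the term test.
Check x = -25/4: the terms do not tend to 0, so the series diverges.

(-25/4, -15/4)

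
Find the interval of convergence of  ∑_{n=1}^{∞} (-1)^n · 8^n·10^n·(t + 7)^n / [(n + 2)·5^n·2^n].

(-57/8, -55/8]

By the ratio test, |a_{n+1}/a_n| = [(n + 2)/((n+1) + 2)] · 8·10/(5·2) → 8.
Convergence for |t + 7| · 8 < 1, i.e. |t + 7| < 1/8. So R = 1/8.
When t = -55/8, convergence follows from the alternating series test (terms decrease monotonically to 0).
At t = -57/8: comparison with the harmonic series Σ 1/n shows the series diverges.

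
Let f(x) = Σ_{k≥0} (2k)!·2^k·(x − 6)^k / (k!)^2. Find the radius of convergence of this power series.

R = 1/8

The ratio of consecutive coefficients is (2k+1)·(2k+2)/(k+1)² · 2 → 8.
The series converges when 8 · |x − 6| < 1, giving R = 1/8.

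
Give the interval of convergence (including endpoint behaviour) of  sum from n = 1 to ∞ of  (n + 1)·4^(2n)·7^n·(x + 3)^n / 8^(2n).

(-25/7, -17/7)

Ratio test: |a_{n+1}/a_n| = [((n+1) + 1)/(n + 1)] · 16·7/64 → 7/4 as n → ∞.
Hence the series converges for |x + 3| < 1/(7/4) = 4/7, so the radius of convergence is 4/7.
Check x = -17/7: the terms have absolute value of order n, which does not tend to 0, so the series diverges by the divergence test.
At x = -25/7: the terms have absolute value of order n, which does not tend to 0, so the series diverges by the divergence test.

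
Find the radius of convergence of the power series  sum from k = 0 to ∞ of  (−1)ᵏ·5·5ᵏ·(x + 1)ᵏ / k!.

By the ratio test, |a_{k+1}/a_k| = 5/5 · 5 · 1/(k+1) → 0.
The ratio tends to 0 regardless of x, hence R = ∞.

R = ∞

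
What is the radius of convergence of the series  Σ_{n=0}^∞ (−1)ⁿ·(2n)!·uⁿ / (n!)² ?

R = 1/4

Apply the ratio test: |a_{n+1}| / |a_n| = (2n+1)·(2n+2)/(n+1)², which tends to 4 as n → ∞.
Thus R = 1/(4) = 1/4.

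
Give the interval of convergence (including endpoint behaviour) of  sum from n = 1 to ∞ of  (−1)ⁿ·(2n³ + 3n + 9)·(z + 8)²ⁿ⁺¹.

Ratio test: |a_{n+1}/a_n| = (2(n+1)³ + 3(n+1) + 9)/(2n³ + 3n + 9) → 1 as n → ∞.
Since the exponent of (z + 8) increases by 2 each term, convergence requires |z + 8|² < 1, hence R = 1.
Check z = -7: the n-th term does not approach 0; divergence by the term test.
Endpoint z = -9: the terms do not tend to 0, so the series diverges.

(-9, -7)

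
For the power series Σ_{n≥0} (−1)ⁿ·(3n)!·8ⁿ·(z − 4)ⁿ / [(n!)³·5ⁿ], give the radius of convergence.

R = 5/216

Apply the ratio test: |a_{n+1}| / |a_n| = (3n+1)·(3n+2)·(3n+3)/(n+1)³ · 8/5, which tends to 216/5 as n → ∞.
Thus R = 1/(216/5) = 5/216.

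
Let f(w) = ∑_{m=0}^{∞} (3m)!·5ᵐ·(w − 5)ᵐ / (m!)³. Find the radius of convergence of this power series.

R = 1/135

Apply the ratio test: |a_{m+1}| / |a_m| = (3m+1)·(3m+2)·(3m+3)/(m+1)³ · 5, which tends to 135 as m → ∞.
Hence the series converges for |w − 5| < 1/(135) = 1/135, so the radius of convergence is 1/135.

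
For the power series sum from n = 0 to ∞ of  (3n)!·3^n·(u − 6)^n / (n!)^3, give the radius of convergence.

R = 1/81

Ratio test: |a_{n+1}/a_n| = (3n+1)·(3n+2)·(3n+3)/(n+1)³ · 3 → 81 as n → ∞.
Convergence for |u − 6| · 81 < 1, i.e. |u − 6| < 1/81. So R = 1/81.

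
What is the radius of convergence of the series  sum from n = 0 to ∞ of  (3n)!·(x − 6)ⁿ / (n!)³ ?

R = 1/27

The ratio of consecutive coefficients is (3n+1)·(3n+2)·(3n+3)/(n+1)³ → 27.
The series converges when 27 · |x − 6| < 1, giving R = 1/27.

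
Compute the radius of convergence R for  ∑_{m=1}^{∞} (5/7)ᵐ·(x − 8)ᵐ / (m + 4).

R = 7/5

Apply the ratio test: |a_{m+1}| / |a_m| = [(m + 4)/((m+1) + 4)] · 5/7, which tends to 5/7 as m → ∞.
Hence the series converges for |x − 8| < 1/(5/7) = 7/5, so the radius of convergence is 7/5.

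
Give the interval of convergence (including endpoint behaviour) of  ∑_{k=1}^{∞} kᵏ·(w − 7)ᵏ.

{7}

Root test: |a_k|^(1/k) = k → ∞.
Since the k-th root of |a_k| is unbounded, the series converges only at w = 7; R = 0.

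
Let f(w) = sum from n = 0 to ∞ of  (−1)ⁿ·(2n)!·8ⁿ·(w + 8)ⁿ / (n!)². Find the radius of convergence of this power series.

R = 1/32

By the ratio test, |a_{n+1}/a_n| = (2n+1)·(2n+2)/(n+1)² · 8 → 32.
Thus R = 1/(32) = 1/32.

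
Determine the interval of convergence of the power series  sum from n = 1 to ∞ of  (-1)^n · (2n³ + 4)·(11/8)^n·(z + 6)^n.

The ratio of consecutive coefficients is [(2(n+1)³ + 4)/(2n³ + 4)] · 11/8 → 11/8.
Hence the series converges for |z + 6| < 1/(11/8) = 8/11, so the radius of convergence is 8/11.
Endpoint z = -58/11: the terms have absolute value of order n³, which does not tend to 0, so the series diverges by the divergence test.
When z = -74/11, the terms do not tend to 0, so the series diverges.

(-74/11, -58/11)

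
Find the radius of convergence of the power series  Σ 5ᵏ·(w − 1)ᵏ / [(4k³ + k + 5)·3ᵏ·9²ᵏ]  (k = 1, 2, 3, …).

R = 243/5

By the ratio test, |a_{k+1}/a_k| = [(4k³ + k + 5)/(4(k+1)³ + (k+1) + 5)] · 5/(3·81) → 5/243.
Thus R = 1/(5/243) = 243/5.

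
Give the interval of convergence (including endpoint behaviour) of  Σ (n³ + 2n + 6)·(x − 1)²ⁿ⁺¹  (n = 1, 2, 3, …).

Ratio test: |a_{n+1}/a_n| = ((n+1)³ + 2(n+1) + 6)/(n³ + 2n + 6) → 1 as n → ∞.
Writing y = (x − 1)², the series in y has radius 1, so |x − 1| < √(1) = 1 and R = 1.
At x = 2: the terms do not tend to 0, so the series diverges.
At x = 0: the terms have absolute value of order n³, which does not tend to 0, so the series diverges by the divergence test.

(0, 2)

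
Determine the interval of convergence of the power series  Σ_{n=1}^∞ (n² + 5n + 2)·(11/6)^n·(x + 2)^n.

The ratio of consecutive coefficients is [((n+1)² + 5(n+1) + 2)/(n² + 5n + 2)] · 11/6 → 11/6.
Thus R = 1/(11/6) = 6/11.
At x = -16/11: the n-th term does not approach 0; divergence by the term test.
When x = -28/11, the terms do not tend to 0, so the series diverges.

(-28/11, -16/11)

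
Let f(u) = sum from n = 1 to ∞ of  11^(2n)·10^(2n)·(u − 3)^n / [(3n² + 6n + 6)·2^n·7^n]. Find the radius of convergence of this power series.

R = 7/6050

Apply the ratio test: |a_{n+1}| / |a_n| = [(3n² + 6n + 6)/(3(n+1)² + 6(n+1) + 6)] · 121·100/(2·7), which tends to 6050/7 as n → ∞.
Convergence for |u − 3| · 6050/7 < 1, i.e. |u − 3| < 7/6050. So R = 7/6050.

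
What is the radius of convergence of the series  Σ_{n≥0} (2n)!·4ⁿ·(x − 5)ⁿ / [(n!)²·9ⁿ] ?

R = 9/16

Apply the ratio test: |a_{n+1}| / |a_n| = (2n+1)·(2n+2)/(n+1)² · 4/9, which tends to 16/9 as n → ∞.
The series converges when 16/9 · |x − 5| < 1, giving R = 9/16.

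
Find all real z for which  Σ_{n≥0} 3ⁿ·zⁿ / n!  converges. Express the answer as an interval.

Apply the ratio test: |a_{n+1}| / |a_n| = 3 · 1/(n+1), which tends to 0 as n → ∞.
Since the limit is 0 < 1 for every z, the series converges on all of ℝ and R = ∞.

(−∞, ∞)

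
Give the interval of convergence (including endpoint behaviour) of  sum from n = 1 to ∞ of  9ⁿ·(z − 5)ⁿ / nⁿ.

(−∞, ∞)

Root test: |a_n|^(1/n) = 9/n → 0.
The limit is 0 for every z, so R = ∞.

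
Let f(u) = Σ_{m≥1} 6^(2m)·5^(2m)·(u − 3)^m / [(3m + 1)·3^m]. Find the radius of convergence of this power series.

The ratio of consecutive coefficients is [(3m + 1)/(3(m+1) + 1)] · 36·25/3 → 300.
The series converges when 300 · |u − 3| < 1, giving R = 1/300.

R = 1/300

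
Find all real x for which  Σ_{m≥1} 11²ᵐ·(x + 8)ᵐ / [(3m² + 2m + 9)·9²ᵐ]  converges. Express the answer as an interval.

Apply the ratio test: |a_{m+1}| / |a_m| = [(3m² + 2m + 9)/(3(m+1)² + 2(m+1) + 9)] · 121/81, which tends to 121/81 as m → ∞.
The series converges when 121/81 · |x + 8| < 1, giving R = 81/121.
At x = -887/121: absolute convergence follows by limit comparison with Σ 1/m².
Check x = -1049/121: the series is dominated by a constant times Σ 1/m², which converges (p = 2 > 1).

[-1049/121, -887/121]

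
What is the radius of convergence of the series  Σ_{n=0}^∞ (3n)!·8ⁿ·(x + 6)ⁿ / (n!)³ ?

R = 1/216

By the ratio test, |a_{n+1}/a_n| = (3n+1)·(3n+2)·(3n+3)/(n+1)³ · 8 → 216.
Convergence for |x + 6| · 216 < 1, i.e. |x + 6| < 1/216. So R = 1/216.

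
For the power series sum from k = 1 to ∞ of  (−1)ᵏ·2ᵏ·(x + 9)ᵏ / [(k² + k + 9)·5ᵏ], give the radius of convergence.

The ratio of consecutive coefficients is [(k² + k + 9)/((k+1)² + (k+1) + 9)] · 2/5 → 2/5.
Thus R = 1/(2/5) = 5/2.

R = 5/2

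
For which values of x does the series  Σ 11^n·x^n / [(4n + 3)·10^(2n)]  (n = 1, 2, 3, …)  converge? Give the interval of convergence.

[-100/11, 100/11)

The ratio of consecutive coefficients is [(4n + 3)/(4(n+1) + 3)] · 11/100 → 11/100.
The series converges when 11/100 · |x| < 1, giving R = 100/11.
At x = 100/11: the terms behave like c/n; limit comparison with the harmonic series gives divergence.
At x = -100/11: the terms alternate in sign and decrease monotonically to 0 in absolute value (size ~ c/n), so the alternating series test gives convergence.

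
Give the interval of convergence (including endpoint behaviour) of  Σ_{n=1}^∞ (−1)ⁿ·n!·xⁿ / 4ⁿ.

{0}

The ratio of consecutive coefficients is (n+1) · 1/4 → ∞.
The terms grow without bound for any x ≠ 0, so R = 0 (convergence only at x = 0).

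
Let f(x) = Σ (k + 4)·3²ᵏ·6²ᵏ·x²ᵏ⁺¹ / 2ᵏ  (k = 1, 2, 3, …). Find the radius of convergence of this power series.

By the ratio test, |a_{k+1}/a_k| = [((k+1) + 4)/(k + 4)] · 9·36/2 → 162.
Successive powers of x differ by 2, so the series converges when |x|² · 162 < 1, i.e. |x| < √(1/162). So R = √2/18.

R = √2/18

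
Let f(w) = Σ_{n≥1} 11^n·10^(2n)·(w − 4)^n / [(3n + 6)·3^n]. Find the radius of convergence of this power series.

The ratio of consecutive coefficients is [(3n + 6)/(3(n+1) + 6)] · 11·100/3 → 1100/3.
Convergence for |w − 4| · 1100/3 < 1, i.e. |w − 4| < 3/1100. So R = 3/1100.

R = 3/1100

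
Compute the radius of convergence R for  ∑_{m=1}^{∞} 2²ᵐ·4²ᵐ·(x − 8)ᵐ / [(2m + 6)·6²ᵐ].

Ratio test: |a_{m+1}/a_m| = [(2m + 6)/(2(m+1) + 6)] · 4·16/36 → 16/9 as m → ∞.
Hence the series converges for |x − 8| < 1/(16/9) = 9/16, so the radius of convergence is 9/16.

R = 9/16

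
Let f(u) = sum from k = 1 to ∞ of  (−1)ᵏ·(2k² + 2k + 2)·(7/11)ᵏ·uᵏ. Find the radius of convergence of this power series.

By the ratio test, |a_{k+1}/a_k| = [(2(k+1)² + 2(k+1) + 2)/(2k² + 2k + 2)] · 7/11 → 7/11.
Thus R = 1/(7/11) = 11/7.

R = 11/7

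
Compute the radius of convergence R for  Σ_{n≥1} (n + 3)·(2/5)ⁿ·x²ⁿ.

Ratio test: |a_{n+1}/a_n| = [((n+1) + 3)/(n + 3)] · 2/5 → 2/5 as n → ∞.
Since the exponent of x increases by 2 each term, convergence requires |x|² < 5/2, hence R = √10/2.

R = √10/2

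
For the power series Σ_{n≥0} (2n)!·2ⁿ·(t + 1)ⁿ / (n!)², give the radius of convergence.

R = 1/8

By the ratio test, |a_{n+1}/a_n| = (2n+1)·(2n+2)/(n+1)² · 2 → 8.
Thus R = 1/(8) = 1/8.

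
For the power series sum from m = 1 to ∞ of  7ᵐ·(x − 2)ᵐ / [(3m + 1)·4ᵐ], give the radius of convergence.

Apply the ratio test: |a_{m+1}| / |a_m| = [(3m + 1)/(3(m+1) + 1)] · 7/4, which tends to 7/4 as m → ∞.
Hence the series converges for |x − 2| < 1/(7/4) = 4/7, so the radius of convergence is 4/7.

R = 4/7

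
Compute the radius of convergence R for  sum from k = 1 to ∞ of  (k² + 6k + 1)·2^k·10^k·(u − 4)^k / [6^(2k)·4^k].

R = 36/5

By the ratio test, |a_{k+1}/a_k| = [((k+1)² + 6(k+1) + 1)/(k² + 6k + 1)] · 2·10/(36·4) → 5/36.
Convergence for |u − 4| · 5/36 < 1, i.e. |u − 4| < 36/5. So R = 36/5.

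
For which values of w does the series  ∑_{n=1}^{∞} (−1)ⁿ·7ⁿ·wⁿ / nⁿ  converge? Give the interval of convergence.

(−∞, ∞)

By the Cauchy root test, |a_n|^(1/n) = 7/n → 0.
Since the n-th root of |a_n| tends to 0, the series converges for all real w; R = ∞.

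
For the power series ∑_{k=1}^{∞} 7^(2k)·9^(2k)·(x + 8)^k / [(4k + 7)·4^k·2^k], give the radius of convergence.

R = 8/3969

Apply the ratio test: |a_{k+1}| / |a_k| = [(4k + 7)/(4(k+1) + 7)] · 49·81/(4·2), which tends to 3969/8 as k → ∞.
Thus R = 1/(3969/8) = 8/3969.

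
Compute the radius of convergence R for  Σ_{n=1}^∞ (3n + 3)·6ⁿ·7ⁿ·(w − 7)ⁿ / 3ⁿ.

Ratio test: |a_{n+1}/a_n| = [(3(n+1) + 3)/(3n + 3)] · 6·7/3 → 14 as n → ∞.
Convergence for |w − 7| · 14 < 1, i.e. |w − 7| < 1/14. So R = 1/14.

R = 1/14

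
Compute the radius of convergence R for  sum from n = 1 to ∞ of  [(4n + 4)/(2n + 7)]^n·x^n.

R = 1/2

Root test: |a_n|^(1/n) = (4n + 4)/(2n + 7) → 2.
Convergence for |x| · 2 < 1, i.e. |x| < 1/2. So R = 1/2.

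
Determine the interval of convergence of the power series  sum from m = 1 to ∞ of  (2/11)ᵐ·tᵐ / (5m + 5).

[-11/2, 11/2)

Apply the ratio test: |a_{m+1}| / |a_m| = [(5m + 5)/(5(m+1) + 5)] · 2/11, which tends to 2/11 as m → ∞.
The series converges when 2/11 · |t| < 1, giving R = 11/2.
Check t = 11/2: the terms are asymptotic to a nonzero constant times 1/m, so the series diverges by limit comparison with Σ 1/m.
Endpoint t = -11/2: an alternating series whose terms decrease to 0 in absolute value, so it converges by the Leibniz criterion.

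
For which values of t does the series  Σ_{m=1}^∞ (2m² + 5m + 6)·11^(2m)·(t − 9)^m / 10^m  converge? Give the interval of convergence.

(1079/121, 1099/121)

Ratio test: |a_{m+1}/a_m| = [(2(m+1)² + 5(m+1) + 6)/(2m² + 5m + 6)] · 121/10 → 121/10 as m → ∞.
Hence the series converges for |t − 9| < 1/(121/10) = 10/121, so the radius of convergence is 10/121.
At t = 1099/121: the m-th term does not approach 0; divergence by the term test.
When t = 1079/121, the m-th term does not approach 0; divergence by the term test.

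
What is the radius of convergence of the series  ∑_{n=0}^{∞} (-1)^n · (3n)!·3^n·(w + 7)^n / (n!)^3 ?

By the ratio test, |a_{n+1}/a_n| = (3n+1)·(3n+2)·(3n+3)/(n+1)³ · 3 → 81.
Convergence for |w + 7| · 81 < 1, i.e. |w + 7| < 1/81. So R = 1/81.

R = 1/81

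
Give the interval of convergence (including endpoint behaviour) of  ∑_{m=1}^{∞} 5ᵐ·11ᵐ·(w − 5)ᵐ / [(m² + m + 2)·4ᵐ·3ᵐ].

[263/55, 287/55]

Ratio test: |a_{m+1}/a_m| = [(m² + m + 2)/((m+1)² + (m+1) + 2)] · 5·11/(4·3) → 55/12 as m → ∞.
Hence the series converges for |w − 5| < 1/(55/12) = 12/55, so the radius of convergence is 12/55.
When w = 287/55, the series is dominated by a constant times Σ 1/m², which converges (p = 2 > 1).
Check w = 263/55: the series is dominated by a constant times Σ 1/m², which converges (p = 2 > 1).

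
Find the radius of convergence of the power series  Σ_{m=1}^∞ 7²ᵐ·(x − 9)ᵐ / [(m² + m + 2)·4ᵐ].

R = 4/49

By the ratio test, |a_{m+1}/a_m| = [(m² + m + 2)/((m+1)² + (m+1) + 2)] · 49/4 → 49/4.
Convergence for |x − 9| · 49/4 < 1, i.e. |x − 9| < 4/49. So R = 4/49.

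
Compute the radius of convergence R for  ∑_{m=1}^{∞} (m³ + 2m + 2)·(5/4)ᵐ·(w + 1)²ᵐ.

By the ratio test, |a_{m+1}/a_m| = [((m+1)³ + 2(m+1) + 2)/(m³ + 2m + 2)] · 5/4 → 5/4.
Writing y = (w + 1)², the series in y has radius 4/5, so |w + 1| < √(4/5) and R = 2√5/5.

R = 2√5/5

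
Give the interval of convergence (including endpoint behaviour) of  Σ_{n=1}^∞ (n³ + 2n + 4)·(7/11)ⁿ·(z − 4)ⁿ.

Ratio test: |a_{n+1}/a_n| = [((n+1)³ + 2(n+1) + 4)/(n³ + 2n + 4)] · 7/11 → 7/11 as n → ∞.
Thus R = 1/(7/11) = 11/7.
At z = 39/7: the terms have absolute value of order n³, which does not tend to 0, so the series diverges by the divergence test.
Endpoint z = 17/7: the terms do not tend to 0, so the series diverges.

(17/7, 39/7)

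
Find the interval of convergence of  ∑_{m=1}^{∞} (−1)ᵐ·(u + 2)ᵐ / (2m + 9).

Ratio test: |a_{m+1}/a_m| = (2m + 9)/(2(m+1) + 9) → 1 as m → ∞.
Hence R = 1.
Endpoint u = -1: the terms alternate in sign and decrease monotonically to 0 in absolute value (size ~ c/m), so the alternating series test gives convergence.
When u = -3, comparison with the harmonic series Σ 1/m shows the series diverges.

(-3, -1]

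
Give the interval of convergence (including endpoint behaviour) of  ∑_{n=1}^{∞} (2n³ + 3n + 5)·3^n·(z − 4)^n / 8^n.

Ratio test: |a_{n+1}/a_n| = [(2(n+1)³ + 3(n+1) + 5)/(2n³ + 3n + 5)] · 3/8 → 3/8 as n → ∞.
The series converges when 3/8 · |z − 4| < 1, giving R = 8/3.
Endpoint z = 20/3: the n-th term does not approach 0; divergence by the term test.
Check z = 4/3: the terms do not tend to 0, so the series diverges.

(4/3, 20/3)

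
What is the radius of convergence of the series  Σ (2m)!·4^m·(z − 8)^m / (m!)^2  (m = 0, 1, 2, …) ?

R = 1/16

Apply the ratio test: |a_{m+1}| / |a_m| = (2m+1)·(2m+2)/(m+1)² · 4, which tends to 16 as m → ∞.
The series converges when 16 · |z − 8| < 1, giving R = 1/16.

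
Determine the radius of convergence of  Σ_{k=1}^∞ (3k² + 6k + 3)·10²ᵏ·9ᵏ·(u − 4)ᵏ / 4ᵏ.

R = 1/225

Ratio test: |a_{k+1}/a_k| = [(3(k+1)² + 6(k+1) + 3)/(3k² + 6k + 3)] · 100·9/4 → 225 as k → ∞.
The series converges when 225 · |u − 4| < 1, giving R = 1/225.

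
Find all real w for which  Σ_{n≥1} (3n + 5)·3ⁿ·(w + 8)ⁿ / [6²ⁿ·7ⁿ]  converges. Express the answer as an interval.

(-92, 76)

The ratio of consecutive coefficients is [(3(n+1) + 5)/(3n + 5)] · 3/(36·7) → 1/84.
Thus R = 1/(1/84) = 84.
At w = 76: the terms have absolute value of order n, which does not tend to 0, so the series diverges by the divergence test.
When w = -92, the terms do not tend to 0, so the series diverges.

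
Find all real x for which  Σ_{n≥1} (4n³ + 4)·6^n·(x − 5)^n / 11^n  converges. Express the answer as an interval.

Ratio test: |a_{n+1}/a_n| = [(4(n+1)³ + 4)/(4n³ + 4)] · 6/11 → 6/11 as n → ∞.
Convergence for |x − 5| · 6/11 < 1, i.e. |x − 5| < 11/6. So R = 11/6.
Check x = 41/6: the n-th term does not approach 0; divergence by the term test.
When x = 19/6, the terms do not tend to 0, so the series diverges.

(19/6, 41/6)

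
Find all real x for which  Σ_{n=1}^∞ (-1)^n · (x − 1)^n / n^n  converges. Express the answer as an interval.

Applying the root test, |a_n|^(1/n) = 1/n → 0.
The limit is 0 for every x, so R = ∞.

(−∞, ∞)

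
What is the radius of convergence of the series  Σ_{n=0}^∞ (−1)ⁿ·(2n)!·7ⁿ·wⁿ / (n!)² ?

Ratio test: |a_{n+1}/a_n| = (2n+1)·(2n+2)/(n+1)² · 7 → 28 as n → ∞.
Convergence for |w| · 28 < 1, i.e. |w| < 1/28. So R = 1/28.

R = 1/28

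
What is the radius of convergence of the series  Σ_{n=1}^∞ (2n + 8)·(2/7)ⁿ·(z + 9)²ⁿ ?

R = √14/2

Apply the ratio test: |a_{n+1}| / |a_n| = [(2(n+1) + 8)/(2n + 8)] · 2/7, which tends to 2/7 as n → ∞.
Successive powers of (z + 9) differ by 2, so the series converges when |z + 9|² · 2/7 < 1, i.e. |z + 9| < √(7/2). So R = √14/2.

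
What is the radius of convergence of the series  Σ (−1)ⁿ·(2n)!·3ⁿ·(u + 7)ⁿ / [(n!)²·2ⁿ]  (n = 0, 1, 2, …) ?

R = 1/6

Apply the ratio test: |a_{n+1}| / |a_n| = (2n+1)·(2n+2)/(n+1)² · 3/2, which tends to 6 as n → ∞.
Hence the series converges for |u + 7| < 1/(6) = 1/6, so the radius of convergence is 1/6.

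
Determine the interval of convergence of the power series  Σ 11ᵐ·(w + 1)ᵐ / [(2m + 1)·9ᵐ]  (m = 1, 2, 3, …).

[-20/11, -2/11)

Apply the ratio test: |a_{m+1}| / |a_m| = [(2m + 1)/(2(m+1) + 1)] · 11/9, which tends to 11/9 as m → ∞.
Thus R = 1/(11/9) = 9/11.
Endpoint w = -2/11: the terms are asymptotic to a nonzero constant times 1/m, so the series diverges by limit comparison with Σ 1/m.
When w = -20/11, an alternating series whose terms decrease to 0 in absolute value, so it converges by the Leibniz criterion.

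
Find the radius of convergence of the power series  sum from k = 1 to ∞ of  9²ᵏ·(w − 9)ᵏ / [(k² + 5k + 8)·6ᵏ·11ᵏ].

Apply the ratio test: |a_{k+1}| / |a_k| = [(k² + 5k + 8)/((k+1)² + 5(k+1) + 8)] · 81/(6·11), which tends to 27/22 as k → ∞.
Hence the series converges for |w − 9| < 1/(27/22) = 22/27, so the radius of convergence is 22/27.

R = 22/27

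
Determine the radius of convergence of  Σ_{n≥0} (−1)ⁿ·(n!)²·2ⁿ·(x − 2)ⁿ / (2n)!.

By the ratio test, |a_{n+1}/a_n| = (n+1)²/[(2n+1)·(2n+2)] · 2 → 1/2.
Convergence for |x − 2| · 1/2 < 1, i.e. |x − 2| < 2. So R = 2.

R = 2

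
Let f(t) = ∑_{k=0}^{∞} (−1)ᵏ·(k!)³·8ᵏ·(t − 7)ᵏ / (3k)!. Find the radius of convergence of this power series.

R = 27/8

Ratio test: |a_{k+1}/a_k| = (k+1)³/[(3k+1)·(3k+2)·(3k+3)] · 8 → 8/27 as k → ∞.
Hence the series converges for |t − 7| < 1/(8/27) = 27/8, so the radius of convergence is 27/8.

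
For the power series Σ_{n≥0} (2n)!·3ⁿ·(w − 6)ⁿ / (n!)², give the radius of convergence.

R = 1/12

Apply the ratio test: |a_{n+1}| / |a_n| = (2n+1)·(2n+2)/(n+1)² · 3, which tends to 12 as n → ∞.
Convergence for |w − 6| · 12 < 1, i.e. |w − 6| < 1/12. So R = 1/12.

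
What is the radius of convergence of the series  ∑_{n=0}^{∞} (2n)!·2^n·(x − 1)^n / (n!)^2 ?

R = 1/8

The ratio of consecutive coefficients is (2n+1)·(2n+2)/(n+1)² · 2 → 8.
Thus R = 1/(8) = 1/8.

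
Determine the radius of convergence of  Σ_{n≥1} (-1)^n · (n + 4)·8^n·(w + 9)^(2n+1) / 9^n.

R = 3√2/4

Ratio test: |a_{n+1}/a_n| = [((n+1) + 4)/(n + 4)] · 8/9 → 8/9 as n → ∞.
Since the exponent of (w + 9) increases by 2 each term, convergence requires |w + 9|² < 9/8, hence R = 3√2/4.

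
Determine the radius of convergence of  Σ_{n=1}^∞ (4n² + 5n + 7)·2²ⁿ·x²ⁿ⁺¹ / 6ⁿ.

R = √6/2

The ratio of consecutive coefficients is [(4(n+1)² + 5(n+1) + 7)/(4n² + 5n + 7)] · 4/6 → 2/3.
Successive powers of x differ by 2, so the series converges when |x|² · 2/3 < 1, i.e. |x| < √(3/2). So R = √6/2.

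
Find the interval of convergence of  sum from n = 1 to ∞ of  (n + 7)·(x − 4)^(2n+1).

(3, 5)

Apply the ratio test: |a_{n+1}| / |a_n| = ((n+1) + 7)/(n + 7), which tends to 1 as n → ∞.
Successive powers of (x − 4) differ by 2, so the series converges when |x − 4|² · 1 < 1, i.e. |x − 4| < √(1) = 1. So R = 1.
At x = 5: the terms do not tend to 0, so the series diverges.
When x = 3, the terms do not tend to 0, so the series diverges.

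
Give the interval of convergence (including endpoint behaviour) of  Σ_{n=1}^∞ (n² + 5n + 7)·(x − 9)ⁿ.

The ratio of consecutive coefficients is ((n+1)² + 5(n+1) + 7)/(n² + 5n + 7) → 1.
So the series converges when |x − 9| < 1 and diverges when |x − 9| > 1; R = 1.
Endpoint x = 10: the terms do not tend to 0, so the series diverges.
Check x = 8: the n-th term does not approach 0; divergence by the term test.

(8, 10)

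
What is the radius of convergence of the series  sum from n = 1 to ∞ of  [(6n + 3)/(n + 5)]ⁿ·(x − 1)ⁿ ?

R = 1/6

Applying the root test, |a_n|^(1/n) = (6n + 3)/(n + 5) → 6.
Hence the series converges for |x − 1| < 1/(6) = 1/6, so the radius of convergence is 1/6.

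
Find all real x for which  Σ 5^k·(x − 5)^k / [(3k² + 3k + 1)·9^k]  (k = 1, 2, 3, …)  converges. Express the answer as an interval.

[16/5, 34/5]

By the ratio test, |a_{k+1}/a_k| = [(3k² + 3k + 1)/(3(k+1)² + 3(k+1) + 1)] · 5/9 → 5/9.
Hence the series converges for |x − 5| < 1/(5/9) = 9/5, so the radius of convergence is 9/5.
When x = 34/5, absolute convergence follows by limit comparison with Σ 1/k².
At x = 16/5: absolute convergence follows by limit comparison with Σ 1/k².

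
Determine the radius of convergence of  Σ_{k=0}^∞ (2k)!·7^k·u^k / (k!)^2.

The ratio of consecutive coefficients is (2k+1)·(2k+2)/(k+1)² · 7 → 28.
Thus R = 1/(28) = 1/28.

R = 1/28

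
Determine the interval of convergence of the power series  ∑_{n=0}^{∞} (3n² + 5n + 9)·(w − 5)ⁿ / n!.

Ratio test: |a_{n+1}/a_n| = (3(n+1)² + 5(n+1) + 9)/(3n² + 5n + 9) · 1/(n+1) → 0 as n → ∞.
Since the limit is 0 < 1 for every w, the series converges on all of ℝ and R = ∞.

(−∞, ∞)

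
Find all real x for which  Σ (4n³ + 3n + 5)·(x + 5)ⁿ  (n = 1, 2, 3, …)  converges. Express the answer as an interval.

By the ratio test, |a_{n+1}/a_n| = (4(n+1)³ + 3(n+1) + 5)/(4n³ + 3n + 5) → 1.
So the series converges when |x + 5| < 1 and diverges when |x + 5| > 1; R = 1.
At x = -4: the n-th term does not approach 0; divergence by the term test.
When x = -6, the terms have absolute value of order n³, which does not tend to 0, so the series diverges by the divergence test.

(-6, -4)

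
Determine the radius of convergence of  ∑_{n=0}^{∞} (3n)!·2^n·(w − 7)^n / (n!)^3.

Ratio test: |a_{n+1}/a_n| = (3n+1)·(3n+2)·(3n+3)/(n+1)³ · 2 → 54 as n → ∞.
Hence the series converges for |w − 7| < 1/(54) = 1/54, so the radius of convergence is 1/54.

R = 1/54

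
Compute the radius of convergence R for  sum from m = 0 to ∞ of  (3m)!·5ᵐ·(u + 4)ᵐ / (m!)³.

The ratio of consecutive coefficients is (3m+1)·(3m+2)·(3m+3)/(m+1)³ · 5 → 135.
Thus R = 1/(135) = 1/135.

R = 1/135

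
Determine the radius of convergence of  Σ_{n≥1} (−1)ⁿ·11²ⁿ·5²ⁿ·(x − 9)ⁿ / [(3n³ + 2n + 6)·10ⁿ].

R = 2/605

By the ratio test, |a_{n+1}/a_n| = [(3n³ + 2n + 6)/(3(n+1)³ + 2(n+1) + 6)] · 121·25/10 → 605/2.
The series converges when 605/2 · |x − 9| < 1, giving R = 2/605.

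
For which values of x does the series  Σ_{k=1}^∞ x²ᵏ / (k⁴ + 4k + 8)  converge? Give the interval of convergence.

By the ratio test, |a_{k+1}/a_k| = (k⁴ + 4k + 8)/((k+1)⁴ + 4(k+1) + 8) → 1.
Successive powers of x differ by 2, so the series converges when |x|² · 1 < 1, i.e. |x| < √(1) = 1. So R = 1.
Check x = 1: absolute convergence follows by limit comparison with Σ 1/k⁴.
When x = -1, the series is dominated by a constant times Σ 1/k⁴, which converges (p = 4 > 1).

[-1, 1]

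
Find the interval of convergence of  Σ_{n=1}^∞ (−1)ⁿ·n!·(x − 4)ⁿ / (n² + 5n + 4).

The ratio of consecutive coefficients is (n+1) · (n² + 5n + 4)/((n+1)² + 5(n+1) + 4) → ∞.
The ratio grows without bound, so the series diverges whenever (x − 4) ≠ 0; it converges only at x = 4. R = 0.

{4}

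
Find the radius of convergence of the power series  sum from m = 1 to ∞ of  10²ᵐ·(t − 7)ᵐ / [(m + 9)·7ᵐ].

R = 7/100

Ratio test: |a_{m+1}/a_m| = [(m + 9)/((m+1) + 9)] · 100/7 → 100/7 as m → ∞.
The series converges when 100/7 · |t − 7| < 1, giving R = 7/100.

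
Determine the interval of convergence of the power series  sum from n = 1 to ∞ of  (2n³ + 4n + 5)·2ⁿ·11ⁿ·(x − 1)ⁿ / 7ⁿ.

(15/22, 29/22)

Apply the ratio test: |a_{n+1}| / |a_n| = [(2(n+1)³ + 4(n+1) + 5)/(2n³ + 4n + 5)] · 2·11/7, which tends to 22/7 as n → ∞.
Hence the series converges for |x − 1| < 1/(22/7) = 7/22, so the radius of convergence is 7/22.
Check x = 29/22: the n-th term does not approach 0; divergence by the term test.
Check x = 15/22: the terms have absolute value of order n³, which does not tend to 0, so the series diverges by the divergence test.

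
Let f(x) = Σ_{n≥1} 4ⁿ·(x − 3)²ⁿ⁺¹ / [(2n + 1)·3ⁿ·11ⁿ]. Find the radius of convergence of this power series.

R = √33/2

Apply the ratio test: |a_{n+1}| / |a_n| = [(2n + 1)/(2(n+1) + 1)] · 4/(3·11), which tends to 4/33 as n → ∞.
Writing y = (x − 3)², the series in y has radius 33/4, so |x − 3| < √(33/4) and R = √33/2.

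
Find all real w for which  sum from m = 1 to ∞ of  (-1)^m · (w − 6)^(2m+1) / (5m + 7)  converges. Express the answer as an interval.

[5, 7]

Ratio test: |a_{m+1}/a_m| = (5m + 7)/(5(m+1) + 7) → 1 as m → ∞.
Since the exponent of (w − 6) increases by 2 each term, convergence requires |w − 6|² < 1, hence R = 1.
Check w = 7: convergence follows from the alternating series test (terms decrease monotonically to 0).
Endpoint w = 5: convergence follows from the alternating series test (terms decrease monotonically to 0).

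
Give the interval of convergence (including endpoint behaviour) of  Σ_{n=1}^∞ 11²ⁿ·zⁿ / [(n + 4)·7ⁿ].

[-7/121, 7/121)

Ratio test: |a_{n+1}/a_n| = [(n + 4)/((n+1) + 4)] · 121/7 → 121/7 as n → ∞.
The series converges when 121/7 · |z| < 1, giving R = 7/121.
Check z = 7/121: the terms behave like c/n; limit comparison with the harmonic series gives divergence.
Check z = -7/121: an alternating series whose terms decrease to 0 in absolute value, so it converges by the Leibniz criterion.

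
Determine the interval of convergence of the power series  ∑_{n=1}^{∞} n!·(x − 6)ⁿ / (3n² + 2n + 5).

By the ratio test, |a_{n+1}/a_n| = (n+1) · (3n² + 2n + 5)/(3(n+1)² + 2(n+1) + 5) → ∞.
The terms grow without bound for any (x − 6) ≠ 0, so R = 0 (convergence only at x = 6).

{6}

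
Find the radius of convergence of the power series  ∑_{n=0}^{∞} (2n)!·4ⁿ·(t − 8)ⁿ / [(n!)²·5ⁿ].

By the ratio test, |a_{n+1}/a_n| = (2n+1)·(2n+2)/(n+1)² · 4/5 → 16/5.
Convergence for |t − 8| · 16/5 < 1, i.e. |t − 8| < 5/16. So R = 5/16.

R = 5/16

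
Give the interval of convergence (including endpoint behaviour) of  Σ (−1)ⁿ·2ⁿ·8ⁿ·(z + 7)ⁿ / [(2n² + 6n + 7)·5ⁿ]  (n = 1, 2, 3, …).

[-117/16, -107/16]

By the ratio test, |a_{n+1}/a_n| = [(2n² + 6n + 7)/(2(n+1)² + 6(n+1) + 7)] · 2·8/5 → 16/5.
Hence the series converges for |z + 7| < 1/(16/5) = 5/16, so the radius of convergence is 5/16.
Endpoint z = -107/16: the terms are on the order of 1/n², so the series converges absolutely by comparison with the p-series (p = 2 > 1).
Check z = -117/16: absolute convergence follows by limit comparison with Σ 1/n².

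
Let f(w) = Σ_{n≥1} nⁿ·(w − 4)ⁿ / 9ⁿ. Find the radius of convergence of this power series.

R = 0

Applying the root test, |a_n|^(1/n) = n/9 → ∞.
Since the n-th root of |a_n| is unbounded, the series converges only at w = 4; R = 0.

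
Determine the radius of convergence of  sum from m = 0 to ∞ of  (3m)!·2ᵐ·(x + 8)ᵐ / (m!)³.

R = 1/54

Ratio test: |a_{m+1}/a_m| = (3m+1)·(3m+2)·(3m+3)/(m+1)³ · 2 → 54 as m → ∞.
Hence the series converges for |x + 8| < 1/(54) = 1/54, so the radius of convergence is 1/54.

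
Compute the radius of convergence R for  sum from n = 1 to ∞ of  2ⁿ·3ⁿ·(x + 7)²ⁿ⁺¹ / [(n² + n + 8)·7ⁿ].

Apply the ratio test: |a_{n+1}| / |a_n| = [(n² + n + 8)/((n+1)² + (n+1) + 8)] · 2·3/7, which tends to 6/7 as n → ∞.
Writing y = (x + 7)², the series in y has radius 7/6, so |x + 7| < √(7/6) and R = √42/6.

R = √42/6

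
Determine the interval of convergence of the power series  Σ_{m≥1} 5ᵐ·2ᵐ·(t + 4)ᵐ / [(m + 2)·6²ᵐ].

[-38/5, -2/5)

Apply the ratio test: |a_{m+1}| / |a_m| = [(m + 2)/((m+1) + 2)] · 5·2/36, which tends to 5/18 as m → ∞.
The series converges when 5/18 · |t + 4| < 1, giving R = 18/5.
When t = -2/5, the terms behave like c/m; limit comparison with the harmonic series gives divergence.
Check t = -38/5: the terms alternate in sign and decrease monotonically to 0 in absolute value (size ~ c/m), so the alternating series test gives convergence.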